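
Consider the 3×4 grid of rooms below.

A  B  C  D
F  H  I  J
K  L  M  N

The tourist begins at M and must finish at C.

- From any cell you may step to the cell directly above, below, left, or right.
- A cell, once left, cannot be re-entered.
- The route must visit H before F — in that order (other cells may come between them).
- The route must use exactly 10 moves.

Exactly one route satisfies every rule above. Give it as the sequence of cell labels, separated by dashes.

The waypoints must appear in the order H, F, with no cell reused.
Route from M: right 1 to N, up 1 to J, left 2 to H, down 1 to L, left 1 to K, up 2 to A, right 2 to C — 10 moves in all.
Check: order respected (H at step 4, F at step 7); 10 moves as required.

M - N - J - I - H - L - K - F - A - B - C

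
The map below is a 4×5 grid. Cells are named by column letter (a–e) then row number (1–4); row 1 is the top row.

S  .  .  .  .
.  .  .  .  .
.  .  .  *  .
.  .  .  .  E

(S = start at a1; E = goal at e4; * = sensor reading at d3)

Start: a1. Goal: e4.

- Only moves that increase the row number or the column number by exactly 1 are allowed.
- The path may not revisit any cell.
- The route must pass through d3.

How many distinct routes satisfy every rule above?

20

A right/down-only route from a1 to e4 makes exactly 3 down-moves and 4 right-moves in some order.
With no other constraints that would be C(7,3) = 35 routes.
Split at d3 and multiply the segment counts: a1→d3: 10; d3→e4: 2; product = 20.
That gives 20 routes.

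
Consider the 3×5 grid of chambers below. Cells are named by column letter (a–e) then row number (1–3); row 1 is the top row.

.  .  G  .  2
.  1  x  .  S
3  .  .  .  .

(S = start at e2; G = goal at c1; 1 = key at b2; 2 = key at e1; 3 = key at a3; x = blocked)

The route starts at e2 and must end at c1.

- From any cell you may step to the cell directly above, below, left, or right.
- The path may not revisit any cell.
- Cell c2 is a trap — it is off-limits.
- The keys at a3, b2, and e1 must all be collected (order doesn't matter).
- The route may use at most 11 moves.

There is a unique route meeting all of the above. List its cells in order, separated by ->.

The budget equals the shortest possible length, so every move has to be on a shortest route through the required cells.
Route from e2: up 1 to e1, left 1 to d1, down 2 to d3, left 3 to a3, up 1 to a2, right 1 to b2, up 1 to b1, right 1 to c1 — 11 moves in all.
Check: all required cells visited; 11 ≤ 11 moves.

e2 -> e1 -> d1 -> d2 -> d3 -> c3 -> b3 -> a3 -> a2 -> b2 -> b1 -> c1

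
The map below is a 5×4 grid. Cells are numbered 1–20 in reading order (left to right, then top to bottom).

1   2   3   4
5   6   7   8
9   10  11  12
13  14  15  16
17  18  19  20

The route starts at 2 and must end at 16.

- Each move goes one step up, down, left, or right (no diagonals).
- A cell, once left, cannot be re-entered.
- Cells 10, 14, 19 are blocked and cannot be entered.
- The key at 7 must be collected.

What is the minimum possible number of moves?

Any route passes through 7 somewhere between 2 and 16. Summing Manhattan distances along the two legs (2 → 7 → 16) gives a lower bound of 2 + 3 = 5 moves.
A route of 5 moves achieves this: 2 → 6 → 7 → 11 → 15 → 16.
Since 5 matches the lower bound, it is optimal.

5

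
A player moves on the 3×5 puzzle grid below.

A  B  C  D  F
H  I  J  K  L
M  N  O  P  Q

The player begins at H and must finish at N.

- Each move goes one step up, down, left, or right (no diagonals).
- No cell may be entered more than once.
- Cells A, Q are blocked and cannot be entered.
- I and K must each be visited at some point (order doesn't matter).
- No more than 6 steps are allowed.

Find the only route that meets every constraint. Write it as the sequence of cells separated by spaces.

The budget equals the shortest possible length, so every move has to be on a shortest route through the required cells.
Route from H: right 3 to K, down 1 to P, left 2 to N — 6 moves in all.
Check: all required cells visited; 6 ≤ 6 moves.

H I J K P O N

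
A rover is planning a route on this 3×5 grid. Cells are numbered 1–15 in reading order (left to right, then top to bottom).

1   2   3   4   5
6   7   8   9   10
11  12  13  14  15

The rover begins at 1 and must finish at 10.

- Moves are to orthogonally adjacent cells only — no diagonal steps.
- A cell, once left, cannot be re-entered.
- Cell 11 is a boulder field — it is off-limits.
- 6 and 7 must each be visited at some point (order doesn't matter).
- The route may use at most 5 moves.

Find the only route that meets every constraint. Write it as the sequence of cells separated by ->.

1 -> 6 -> 7 -> 8 -> 9 -> 10

Any route must reach 6 and 7 and still end at 10 within 5 moves, so the order of the required stops is forced.
Route from 1: down to 6, 4× right (reaching 10) — 5 moves in all.
Check: all required cells visited; 5 ≤ 5 moves.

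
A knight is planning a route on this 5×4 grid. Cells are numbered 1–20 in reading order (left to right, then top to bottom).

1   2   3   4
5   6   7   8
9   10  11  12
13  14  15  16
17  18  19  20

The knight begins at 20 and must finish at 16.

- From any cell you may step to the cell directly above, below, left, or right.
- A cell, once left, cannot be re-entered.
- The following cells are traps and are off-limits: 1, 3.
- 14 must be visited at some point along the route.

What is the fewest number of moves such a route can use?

Any route passes through 14 somewhere between 20 and 16. Summing Manhattan distances along the two legs (20 → 14 → 16) gives a lower bound of 3 + 2 = 5 moves.
A route of 5 moves achieves this: 20 → 19 → 18 → 14 → 15 → 16.
Since 5 matches the lower bound, it is optimal.

5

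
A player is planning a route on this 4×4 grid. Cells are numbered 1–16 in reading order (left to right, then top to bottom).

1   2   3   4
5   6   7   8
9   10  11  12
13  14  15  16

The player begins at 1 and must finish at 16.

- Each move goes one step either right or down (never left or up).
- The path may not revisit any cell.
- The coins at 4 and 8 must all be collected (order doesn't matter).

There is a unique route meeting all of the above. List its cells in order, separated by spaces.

1 2 3 4 8 12 16

Moves only go right or down, so the column and row indices never decrease.
Route from 1: right 3 to 4, down 3 to 16 — 6 moves in all.
Check: all required cells visited.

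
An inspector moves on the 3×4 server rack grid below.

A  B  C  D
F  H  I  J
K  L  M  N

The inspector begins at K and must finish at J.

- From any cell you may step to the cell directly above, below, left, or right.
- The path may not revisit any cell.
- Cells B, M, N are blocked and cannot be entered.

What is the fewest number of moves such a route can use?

The Manhattan distance from K to J is |3−2| + |1−4| = 4, so at least 4 moves are needed.
A route of 4 moves achieves this: K → F → H → I → J.
Since 4 matches the lower bound, it is optimal.

4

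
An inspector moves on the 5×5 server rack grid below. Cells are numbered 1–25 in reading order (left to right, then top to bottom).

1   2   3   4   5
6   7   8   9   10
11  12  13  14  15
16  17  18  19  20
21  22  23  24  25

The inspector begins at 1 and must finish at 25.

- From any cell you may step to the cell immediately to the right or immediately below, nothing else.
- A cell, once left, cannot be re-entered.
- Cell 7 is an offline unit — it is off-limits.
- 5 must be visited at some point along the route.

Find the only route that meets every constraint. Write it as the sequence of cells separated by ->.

1 -> 2 -> 3 -> 4 -> 5 -> 10 -> 15 -> 20 -> 25

Moves only go right or down, so the column and row indices never decrease.
Route from 1: 4× right (reaching 5), 4× down (reaching 25) — 8 moves in all.
Check: all required cells visited.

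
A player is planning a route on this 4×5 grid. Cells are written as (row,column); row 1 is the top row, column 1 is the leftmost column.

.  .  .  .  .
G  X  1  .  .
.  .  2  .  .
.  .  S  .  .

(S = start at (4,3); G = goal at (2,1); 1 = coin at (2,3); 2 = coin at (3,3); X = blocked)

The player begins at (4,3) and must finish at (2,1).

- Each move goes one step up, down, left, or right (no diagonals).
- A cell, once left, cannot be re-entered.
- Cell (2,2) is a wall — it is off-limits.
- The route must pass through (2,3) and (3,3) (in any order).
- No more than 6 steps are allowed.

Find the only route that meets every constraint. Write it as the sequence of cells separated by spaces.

The 6-move cap with required stops at (2,3), (3,3) leaves no slack for detours.
Route from (4,3): up 3 to (1,3), left 2 to (1,1), down 1 to (2,1) — 6 moves in all.
Check: all required cells visited; 6 ≤ 6 moves.

(4,3) (3,3) (2,3) (1,3) (1,2) (1,1) (2,1)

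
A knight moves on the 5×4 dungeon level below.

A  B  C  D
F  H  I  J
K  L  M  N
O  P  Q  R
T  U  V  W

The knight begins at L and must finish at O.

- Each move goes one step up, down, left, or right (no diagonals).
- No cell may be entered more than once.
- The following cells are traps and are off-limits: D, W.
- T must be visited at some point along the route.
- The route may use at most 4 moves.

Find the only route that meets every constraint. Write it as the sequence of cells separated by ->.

L -> P -> U -> T -> O

The budget equals the shortest possible length, so every move has to be on a shortest route through the required cells.
Route from L: 2× down (reaching U), left to T, up to O — 4 moves in all.
Check: all required cells visited; 4 ≤ 4 moves.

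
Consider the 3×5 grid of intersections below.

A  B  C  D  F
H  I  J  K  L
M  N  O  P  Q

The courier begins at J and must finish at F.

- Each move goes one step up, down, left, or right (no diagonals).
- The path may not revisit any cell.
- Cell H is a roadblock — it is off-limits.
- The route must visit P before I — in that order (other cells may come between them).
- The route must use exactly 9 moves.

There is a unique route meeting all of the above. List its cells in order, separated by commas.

J, K, P, O, N, I, B, C, D, F

The waypoints must appear in the order P, I, with no cell reused.
Route from J: right to K, down to P, 2× left (reaching N), 2× up (reaching B), 3× right (reaching F) — 9 moves in all.
Check: order respected (P at step 2, I at step 5); 9 moves as required.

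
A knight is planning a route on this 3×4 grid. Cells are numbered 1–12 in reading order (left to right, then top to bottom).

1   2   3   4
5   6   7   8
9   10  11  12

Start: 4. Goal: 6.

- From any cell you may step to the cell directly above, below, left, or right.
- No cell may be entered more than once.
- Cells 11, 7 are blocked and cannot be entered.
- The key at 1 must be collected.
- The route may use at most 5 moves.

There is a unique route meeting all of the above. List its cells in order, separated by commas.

4, 3, 2, 1, 5, 6

Any route must reach 1 and still end at 6 within 5 moves, so the order of the required stops is forced.
Route from 4: 3× left (reaching 1), down to 5, right to 6 — 5 moves in all.
Check: all required cells visited; 5 ≤ 5 moves.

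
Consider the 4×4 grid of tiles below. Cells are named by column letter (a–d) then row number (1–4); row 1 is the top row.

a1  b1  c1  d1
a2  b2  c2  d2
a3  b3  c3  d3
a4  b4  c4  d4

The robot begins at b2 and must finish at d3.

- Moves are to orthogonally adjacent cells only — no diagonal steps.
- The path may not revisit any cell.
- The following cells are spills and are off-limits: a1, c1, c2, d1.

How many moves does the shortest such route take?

The Manhattan distance from b2 to d3 is |2−3| + |2−4| = 3, so at least 3 moves are needed.
A route of 3 moves achieves this: b2 → b3 → c3 → d3.
Since 3 matches the lower bound, it is optimal.

3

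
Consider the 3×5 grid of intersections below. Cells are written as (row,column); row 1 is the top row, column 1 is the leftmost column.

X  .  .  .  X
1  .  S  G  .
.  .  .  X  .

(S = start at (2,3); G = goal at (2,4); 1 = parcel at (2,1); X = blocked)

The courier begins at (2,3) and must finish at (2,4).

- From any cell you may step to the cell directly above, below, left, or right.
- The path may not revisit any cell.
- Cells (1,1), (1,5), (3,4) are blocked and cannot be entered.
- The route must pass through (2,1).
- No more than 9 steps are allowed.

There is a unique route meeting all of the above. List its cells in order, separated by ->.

(2,3) -> (3,3) -> (3,2) -> (3,1) -> (2,1) -> (2,2) -> (1,2) -> (1,3) -> (1,4) -> (2,4)

Any route must reach (2,1) and still end at (2,4) within 9 moves, so the order of the required stops is forced.
Route from (2,3): down to (3,3), 2× left (reaching (3,1)), up to (2,1), right to (2,2), up to (1,2), 2× right (reaching (1,4)), down to (2,4) — 9 moves in all.
Check: all required cells visited; 9 ≤ 9 moves.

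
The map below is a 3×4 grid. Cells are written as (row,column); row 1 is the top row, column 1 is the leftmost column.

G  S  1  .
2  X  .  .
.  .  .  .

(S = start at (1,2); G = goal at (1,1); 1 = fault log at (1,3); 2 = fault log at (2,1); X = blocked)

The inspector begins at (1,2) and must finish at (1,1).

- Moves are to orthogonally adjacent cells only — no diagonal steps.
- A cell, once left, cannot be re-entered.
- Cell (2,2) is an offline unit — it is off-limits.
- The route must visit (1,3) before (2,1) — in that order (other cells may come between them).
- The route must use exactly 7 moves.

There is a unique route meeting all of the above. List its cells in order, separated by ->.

The waypoints must appear in the order (1,3), (2,1), with no cell reused.
Route from (1,2): right 1 to (1,3), down 2 to (3,3), left 2 to (3,1), up 2 to (1,1) — 7 moves in all.
Check: order respected (1 at step 1, 2 at step 6); 7 moves as required.

(1,2) -> (1,3) -> (2,3) -> (3,3) -> (3,2) -> (3,1) -> (2,1) -> (1,1)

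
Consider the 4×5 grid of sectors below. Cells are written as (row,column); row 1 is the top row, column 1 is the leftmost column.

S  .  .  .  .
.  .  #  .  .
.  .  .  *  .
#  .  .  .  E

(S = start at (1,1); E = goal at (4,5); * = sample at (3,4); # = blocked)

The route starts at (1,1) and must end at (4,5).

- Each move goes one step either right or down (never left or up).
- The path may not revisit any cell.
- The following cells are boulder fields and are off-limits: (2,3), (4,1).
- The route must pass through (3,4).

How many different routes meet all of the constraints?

A right/down-only route from (1,1) to (4,5) makes exactly 3 down-moves and 4 right-moves in some order.
With no other constraints that would be C(7,3) = 35 routes.
Split at (3,4) and multiply the segment counts (each segment already excludes blocked cells): (1,1)→(3,4): 4; (3,4)→(4,5): 2; product = 8.
That gives 8 routes.

8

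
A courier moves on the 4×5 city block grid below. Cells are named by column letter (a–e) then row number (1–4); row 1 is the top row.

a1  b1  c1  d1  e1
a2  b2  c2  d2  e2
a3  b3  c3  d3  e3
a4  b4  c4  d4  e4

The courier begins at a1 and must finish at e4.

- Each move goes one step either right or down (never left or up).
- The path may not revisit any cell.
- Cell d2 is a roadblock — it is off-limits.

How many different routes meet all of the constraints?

23

A right/down-only route from a1 to e4 makes exactly 3 down-moves and 4 right-moves in some order.
With no other constraints that would be C(7,3) = 35 routes.
Subtract routes through each blocked cell (inclusion–exclusion for overlaps): − through d2: 12 → 23.
That gives 23 routes.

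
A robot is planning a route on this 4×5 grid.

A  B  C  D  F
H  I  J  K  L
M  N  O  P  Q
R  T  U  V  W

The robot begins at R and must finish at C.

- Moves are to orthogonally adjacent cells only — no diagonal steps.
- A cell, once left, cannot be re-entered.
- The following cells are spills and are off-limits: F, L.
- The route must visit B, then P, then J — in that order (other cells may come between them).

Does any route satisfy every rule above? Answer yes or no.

One route that works: R → M → H → A → B → I → N → O → P → K → J → C.

yes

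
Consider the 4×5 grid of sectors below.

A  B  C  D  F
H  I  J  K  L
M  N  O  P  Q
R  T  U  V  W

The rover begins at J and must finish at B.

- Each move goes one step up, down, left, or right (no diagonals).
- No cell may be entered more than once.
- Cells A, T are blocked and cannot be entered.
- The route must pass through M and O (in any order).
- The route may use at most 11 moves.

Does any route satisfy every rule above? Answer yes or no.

yes

One route that works: J → O → N → M → H → I → B.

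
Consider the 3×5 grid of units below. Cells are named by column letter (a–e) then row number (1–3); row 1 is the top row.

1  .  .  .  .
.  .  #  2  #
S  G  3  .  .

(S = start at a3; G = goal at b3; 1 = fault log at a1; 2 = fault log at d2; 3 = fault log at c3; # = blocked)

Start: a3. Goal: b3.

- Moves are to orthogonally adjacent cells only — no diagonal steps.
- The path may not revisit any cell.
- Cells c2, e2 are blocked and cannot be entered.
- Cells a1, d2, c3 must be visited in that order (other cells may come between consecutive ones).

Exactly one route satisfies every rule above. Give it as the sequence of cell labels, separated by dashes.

The waypoints must appear in the order a1, d2, c3, with no cell reused.
Route from a3: 2× up (reaching a1), 3× right (reaching d1), 2× down (reaching d3), 2× left (reaching b3) — 9 moves in all.
Check: order respected (1 at step 2, 2 at step 6, 3 at step 8).

a3 - a2 - a1 - b1 - c1 - d1 - d2 - d3 - c3 - b3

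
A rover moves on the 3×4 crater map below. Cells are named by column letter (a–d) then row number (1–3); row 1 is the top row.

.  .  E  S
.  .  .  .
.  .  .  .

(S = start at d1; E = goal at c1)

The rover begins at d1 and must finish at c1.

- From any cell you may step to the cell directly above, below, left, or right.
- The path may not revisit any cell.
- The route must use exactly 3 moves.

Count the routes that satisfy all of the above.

1

Need simple routes of exactly 3 moves from d1 to c1 (Manhattan distance 1, so 1 moves are spent on a detour and 1 undoing it).
Enumerating: d1 d2 c2 c1.
That gives 1 route.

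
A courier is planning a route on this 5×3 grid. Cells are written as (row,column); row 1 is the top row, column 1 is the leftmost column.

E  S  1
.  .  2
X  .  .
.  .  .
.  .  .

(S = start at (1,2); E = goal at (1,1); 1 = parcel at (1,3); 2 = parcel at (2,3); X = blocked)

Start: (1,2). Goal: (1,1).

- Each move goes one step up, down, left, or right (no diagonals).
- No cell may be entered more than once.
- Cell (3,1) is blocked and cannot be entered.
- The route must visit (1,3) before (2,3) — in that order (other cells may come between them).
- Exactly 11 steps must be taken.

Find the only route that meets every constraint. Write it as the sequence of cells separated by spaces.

The waypoints must appear in the order (1,3), (2,3), with no cell reused.
Route from (1,2): right to (1,3), 4× down (reaching (5,3)), left to (5,2), 3× up (reaching (2,2)), left to (2,1), up to (1,1) — 11 moves in all.
Check: order respected (1 at step 1, 2 at step 2); 11 moves as required.

(1,2) (1,3) (2,3) (3,3) (4,3) (5,3) (5,2) (4,2) (3,2) (2,2) (2,1) (1,1)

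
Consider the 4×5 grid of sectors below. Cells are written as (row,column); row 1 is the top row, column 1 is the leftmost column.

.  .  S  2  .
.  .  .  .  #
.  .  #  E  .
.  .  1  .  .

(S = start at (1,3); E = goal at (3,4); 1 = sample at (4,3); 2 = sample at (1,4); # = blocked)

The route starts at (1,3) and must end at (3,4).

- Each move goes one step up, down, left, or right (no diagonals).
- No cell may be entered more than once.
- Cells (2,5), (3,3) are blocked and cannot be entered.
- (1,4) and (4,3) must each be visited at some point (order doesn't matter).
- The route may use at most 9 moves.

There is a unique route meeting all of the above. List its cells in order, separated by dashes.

(1,3) - (1,4) - (2,4) - (2,3) - (2,2) - (3,2) - (4,2) - (4,3) - (4,4) - (3,4)

The budget equals the shortest possible length, so every move has to be on a shortest route through the required cells.
Route from (1,3): right 1 to (1,4), down 1 to (2,4), left 2 to (2,2), down 2 to (4,2), right 2 to (4,4), up 1 to (3,4) — 9 moves in all.
Check: all required cells visited; 9 ≤ 9 moves.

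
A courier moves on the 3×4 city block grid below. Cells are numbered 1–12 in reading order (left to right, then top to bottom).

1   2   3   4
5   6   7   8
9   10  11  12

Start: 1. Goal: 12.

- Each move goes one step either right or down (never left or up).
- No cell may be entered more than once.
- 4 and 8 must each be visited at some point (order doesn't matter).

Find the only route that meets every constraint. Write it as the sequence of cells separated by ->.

1 -> 2 -> 3 -> 4 -> 8 -> 12

Moves only go right or down, so the column and row indices never decrease.
Route from 1: 3× right (reaching 4), 2× down (reaching 12) — 5 moves in all.
Check: all required cells visited.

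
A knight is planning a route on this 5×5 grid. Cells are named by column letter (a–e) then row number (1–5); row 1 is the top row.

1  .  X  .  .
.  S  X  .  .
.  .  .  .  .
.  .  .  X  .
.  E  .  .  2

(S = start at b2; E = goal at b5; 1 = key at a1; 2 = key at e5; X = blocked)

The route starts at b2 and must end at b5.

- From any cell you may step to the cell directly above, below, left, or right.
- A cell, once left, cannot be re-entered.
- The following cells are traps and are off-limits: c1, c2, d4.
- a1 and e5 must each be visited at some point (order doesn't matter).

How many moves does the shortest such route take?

Any route passes through a1 and e5 in some order between b2 and b5. Summing Manhattan distances along each leg and taking the cheapest ordering (b2 → a1 → e5 → b5) gives a lower bound of 2 + 8 + 3 = 13 moves.
A route of 13 moves achieves this: b2 → b1 → a1 → a2 → a3 → b3 → c3 → d3 → e3 → e4 → e5 → d5 → c5 → b5.
Since 13 matches the lower bound, it is optimal.

13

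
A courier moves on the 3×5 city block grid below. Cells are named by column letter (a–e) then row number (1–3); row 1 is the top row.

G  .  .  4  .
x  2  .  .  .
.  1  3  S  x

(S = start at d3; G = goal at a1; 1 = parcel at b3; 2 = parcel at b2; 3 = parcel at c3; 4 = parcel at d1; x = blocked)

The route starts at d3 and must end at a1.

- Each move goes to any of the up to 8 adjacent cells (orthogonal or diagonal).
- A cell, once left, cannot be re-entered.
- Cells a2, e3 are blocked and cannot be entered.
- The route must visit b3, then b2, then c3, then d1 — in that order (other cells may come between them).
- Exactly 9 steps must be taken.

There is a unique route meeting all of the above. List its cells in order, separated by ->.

d3 -> c2 -> b3 -> b2 -> c3 -> d2 -> d1 -> c1 -> b1 -> a1

The waypoints must appear in the order b3, b2, c3, d1, with no cell reused.
Route from d3: up-left 1 to c2, down-left 1 to b3, up 1 to b2, down-right 1 to c3, up-right 1 to d2, up 1 to d1, left 3 to a1 — 9 moves in all.
Check: order respected (1 at step 2, 2 at step 3, 3 at step 4, 4 at step 6); 9 moves as required.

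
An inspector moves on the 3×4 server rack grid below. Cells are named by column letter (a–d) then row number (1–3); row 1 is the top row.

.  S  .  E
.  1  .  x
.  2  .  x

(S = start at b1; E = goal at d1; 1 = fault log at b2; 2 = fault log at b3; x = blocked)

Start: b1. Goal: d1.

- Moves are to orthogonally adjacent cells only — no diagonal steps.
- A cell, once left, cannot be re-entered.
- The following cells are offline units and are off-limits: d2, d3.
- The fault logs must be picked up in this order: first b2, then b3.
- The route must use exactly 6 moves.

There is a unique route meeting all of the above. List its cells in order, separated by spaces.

The waypoints must appear in the order b2, b3, with no cell reused.
Route from b1: down 2 to b3, right 1 to c3, up 2 to c1, right 1 to d1 — 6 moves in all.
Check: order respected (1 at step 1, 2 at step 2); 6 moves as required.

b1 b2 b3 c3 c2 c1 d1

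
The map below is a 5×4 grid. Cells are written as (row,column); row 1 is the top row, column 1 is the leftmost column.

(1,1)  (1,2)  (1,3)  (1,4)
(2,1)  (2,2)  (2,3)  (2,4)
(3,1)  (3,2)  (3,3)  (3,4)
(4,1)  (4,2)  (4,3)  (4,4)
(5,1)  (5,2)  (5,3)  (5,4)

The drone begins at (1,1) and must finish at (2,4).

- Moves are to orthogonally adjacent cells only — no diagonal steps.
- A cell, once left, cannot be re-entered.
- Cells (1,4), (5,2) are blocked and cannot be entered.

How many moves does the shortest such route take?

4

The Manhattan distance from (1,1) to (2,4) is |1−2| + |1−4| = 4, so at least 4 moves are needed.
A route of 4 moves achieves this: (1,1) → (2,1) → (2,2) → (2,3) → (2,4).
Since 4 matches the lower bound, it is optimal.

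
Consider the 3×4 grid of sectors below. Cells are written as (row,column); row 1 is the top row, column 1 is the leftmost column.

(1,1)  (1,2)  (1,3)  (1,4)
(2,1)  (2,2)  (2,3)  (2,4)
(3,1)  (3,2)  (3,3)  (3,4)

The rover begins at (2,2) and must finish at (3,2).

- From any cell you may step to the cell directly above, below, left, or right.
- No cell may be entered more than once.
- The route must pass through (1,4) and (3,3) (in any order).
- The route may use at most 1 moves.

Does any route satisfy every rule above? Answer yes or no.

no

Even ignoring the no-revisit rule, getting from (2,2) to (3,2), taking the cheapest ordering (2,2) → (1,4) → (3,3) → (3,2) needs at least 3 + 3 + 1 = 7 moves (Manhattan distance per leg), which exceeds the 1-move limit.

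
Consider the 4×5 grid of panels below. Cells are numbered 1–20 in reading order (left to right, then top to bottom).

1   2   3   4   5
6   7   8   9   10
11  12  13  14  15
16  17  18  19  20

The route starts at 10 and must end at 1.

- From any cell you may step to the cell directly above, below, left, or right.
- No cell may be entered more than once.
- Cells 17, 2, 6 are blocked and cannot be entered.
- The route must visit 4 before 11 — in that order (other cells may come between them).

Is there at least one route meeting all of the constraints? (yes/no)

no

The blocked cells wall 1 off from 10 completely — no sequence of moves reaches it at all, so no route can satisfy the rules.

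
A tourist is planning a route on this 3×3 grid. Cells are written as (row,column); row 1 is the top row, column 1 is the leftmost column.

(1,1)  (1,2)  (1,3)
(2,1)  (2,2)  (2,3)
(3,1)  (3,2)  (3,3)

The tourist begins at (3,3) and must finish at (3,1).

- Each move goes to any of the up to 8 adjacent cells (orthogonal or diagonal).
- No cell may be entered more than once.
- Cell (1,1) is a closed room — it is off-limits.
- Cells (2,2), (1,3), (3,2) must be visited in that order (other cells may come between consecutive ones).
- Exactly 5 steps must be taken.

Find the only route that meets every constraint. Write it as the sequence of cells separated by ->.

The waypoints must appear in the order (2,2), (1,3), (3,2), with no cell reused.
Route from (3,3): up-left 1 to (2,2), up-right 1 to (1,3), down 1 to (2,3), down-left 1 to (3,2), left 1 to (3,1) — 5 moves in all.
Check: order respected ((2,2) at step 1, (1,3) at step 2, (3,2) at step 4); 5 moves as required.

(3,3) -> (2,2) -> (1,3) -> (2,3) -> (3,2) -> (3,1)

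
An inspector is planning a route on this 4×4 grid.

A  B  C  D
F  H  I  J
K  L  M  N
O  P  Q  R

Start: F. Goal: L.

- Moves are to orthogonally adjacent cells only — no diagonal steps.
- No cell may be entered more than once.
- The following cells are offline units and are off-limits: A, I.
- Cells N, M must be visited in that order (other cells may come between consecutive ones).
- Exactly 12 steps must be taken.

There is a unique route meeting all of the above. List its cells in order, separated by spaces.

F H B C D J N M Q P O K L

The waypoints must appear in the order N, M, with no cell reused.
Route from F: right to H, up to B, 2× right (reaching D), 2× down (reaching N), left to M, down to Q, 2× left (reaching O), up to K, right to L — 12 moves in all.
Check: order respected (N at step 6, M at step 7); 12 moves as required.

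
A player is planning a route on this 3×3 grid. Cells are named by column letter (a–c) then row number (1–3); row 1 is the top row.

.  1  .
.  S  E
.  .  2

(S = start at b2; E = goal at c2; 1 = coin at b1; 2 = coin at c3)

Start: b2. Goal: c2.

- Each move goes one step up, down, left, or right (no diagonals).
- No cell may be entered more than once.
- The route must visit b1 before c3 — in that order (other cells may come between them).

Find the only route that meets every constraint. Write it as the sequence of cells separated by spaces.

b2 b1 a1 a2 a3 b3 c3 c2

The waypoints must appear in the order b1, c3, with no cell reused.
Route from b2: up 1 to b1, left 1 to a1, down 2 to a3, right 2 to c3, up 1 to c2 — 7 moves in all.
Check: order respected (1 at step 1, 2 at step 6).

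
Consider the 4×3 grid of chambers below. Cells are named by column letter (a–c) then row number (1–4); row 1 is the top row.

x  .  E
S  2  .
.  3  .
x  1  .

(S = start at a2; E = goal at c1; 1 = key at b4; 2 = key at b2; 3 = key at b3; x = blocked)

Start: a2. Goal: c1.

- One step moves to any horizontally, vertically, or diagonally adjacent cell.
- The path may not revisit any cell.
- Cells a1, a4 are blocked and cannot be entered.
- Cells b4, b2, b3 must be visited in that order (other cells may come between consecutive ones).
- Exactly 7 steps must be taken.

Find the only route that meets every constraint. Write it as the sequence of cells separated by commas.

a2, a3, b4, c3, b2, b3, c2, c1

The waypoints must appear in the order b4, b2, b3, with no cell reused.
Route from a2: down to a3, down-right to b4, up-right to c3, up-left to b2, down to b3, up-right to c2, up to c1 — 7 moves in all.
Check: order respected (1 at step 2, 2 at step 4, 3 at step 5); 7 moves as required.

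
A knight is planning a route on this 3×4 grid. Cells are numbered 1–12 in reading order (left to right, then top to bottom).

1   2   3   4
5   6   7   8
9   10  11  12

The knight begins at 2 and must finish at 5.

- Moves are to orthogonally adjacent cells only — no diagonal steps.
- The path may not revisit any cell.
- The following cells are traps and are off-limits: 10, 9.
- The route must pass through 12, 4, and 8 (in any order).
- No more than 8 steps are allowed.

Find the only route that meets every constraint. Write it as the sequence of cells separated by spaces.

2 3 4 8 12 11 7 6 5

The 8-move cap with required stops at 12, 4, 8 leaves no slack for detours.
Route from 2: right 2 to 4, down 2 to 12, left 1 to 11, up 1 to 7, left 2 to 5 — 8 moves in all.
Check: all required cells visited; 8 ≤ 8 moves.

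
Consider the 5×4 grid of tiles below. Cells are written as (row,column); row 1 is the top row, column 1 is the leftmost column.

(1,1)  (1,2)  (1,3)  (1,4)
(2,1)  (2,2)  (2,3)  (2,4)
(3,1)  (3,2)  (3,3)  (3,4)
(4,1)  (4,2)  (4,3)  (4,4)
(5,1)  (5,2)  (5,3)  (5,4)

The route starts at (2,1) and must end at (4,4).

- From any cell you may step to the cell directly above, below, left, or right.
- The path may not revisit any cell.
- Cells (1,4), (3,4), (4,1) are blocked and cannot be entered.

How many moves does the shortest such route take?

The Manhattan distance from (2,1) to (4,4) is |2−4| + |1−4| = 5, so at least 5 moves are needed.
A route of 5 moves achieves this: (2,1) → (3,1) → (3,2) → (4,2) → (4,3) → (4,4).
Since 5 matches the lower bound, it is optimal.

5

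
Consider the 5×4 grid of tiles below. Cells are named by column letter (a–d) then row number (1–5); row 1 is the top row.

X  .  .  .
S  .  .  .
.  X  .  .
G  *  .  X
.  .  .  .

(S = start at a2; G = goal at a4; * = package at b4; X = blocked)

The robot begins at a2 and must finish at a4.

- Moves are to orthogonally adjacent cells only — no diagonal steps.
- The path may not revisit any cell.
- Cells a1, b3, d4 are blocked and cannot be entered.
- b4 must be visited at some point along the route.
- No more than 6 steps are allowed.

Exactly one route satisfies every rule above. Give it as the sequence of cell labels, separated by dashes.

The 6-move cap with required stops at b4 leaves no slack for detours.
Route from a2: 2× right (reaching c2), 2× down (reaching c4), 2× left (reaching a4) — 6 moves in all.
Check: all required cells visited; 6 ≤ 6 moves.

a2 - b2 - c2 - c3 - c4 - b4 - a4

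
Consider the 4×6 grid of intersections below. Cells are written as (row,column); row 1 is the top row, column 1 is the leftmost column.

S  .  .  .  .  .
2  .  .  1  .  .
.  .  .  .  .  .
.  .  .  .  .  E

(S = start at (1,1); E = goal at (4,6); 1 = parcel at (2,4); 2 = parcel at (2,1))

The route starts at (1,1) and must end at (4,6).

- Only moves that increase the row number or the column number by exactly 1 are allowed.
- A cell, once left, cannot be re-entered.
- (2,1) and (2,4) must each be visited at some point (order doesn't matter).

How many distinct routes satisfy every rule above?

A right/down-only route from (1,1) to (4,6) makes exactly 3 down-moves and 5 right-moves in some order.
With no other constraints that would be C(8,3) = 56 routes.
A monotone route can only reach the required cells in the order (2,1), (2,4), so split there and multiply the segment counts: (1,1)→(2,1): 1; (2,1)→(2,4): 1; (2,4)→(4,6): 6; product = 6.
That gives 6 routes.

6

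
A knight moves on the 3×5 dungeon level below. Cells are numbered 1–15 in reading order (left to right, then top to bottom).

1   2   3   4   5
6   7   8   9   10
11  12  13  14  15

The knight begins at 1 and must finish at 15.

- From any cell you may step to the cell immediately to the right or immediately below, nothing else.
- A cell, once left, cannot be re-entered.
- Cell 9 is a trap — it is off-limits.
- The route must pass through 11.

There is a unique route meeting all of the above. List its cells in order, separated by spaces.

1 6 11 12 13 14 15

Moves only go right or down, so the column and row indices never decrease.
Route from 1: down 2 to 11, right 4 to 15 — 6 moves in all.
Check: all required cells visited.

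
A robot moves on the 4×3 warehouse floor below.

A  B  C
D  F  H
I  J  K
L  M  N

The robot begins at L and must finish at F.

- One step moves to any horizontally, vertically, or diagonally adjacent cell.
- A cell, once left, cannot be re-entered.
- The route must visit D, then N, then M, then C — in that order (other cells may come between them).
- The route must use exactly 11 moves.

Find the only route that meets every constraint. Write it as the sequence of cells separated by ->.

L -> I -> D -> J -> N -> M -> K -> H -> C -> B -> A -> F

The waypoints must appear in the order D, N, M, C, with no cell reused.
Route from L: up 2 to D, down-right 2 to N, left 1 to M, up-right 1 to K, up 2 to C, left 2 to A, down-right 1 to F — 11 moves in all.
Check: order respected (D at step 2, N at step 4, M at step 5, C at step 8); 11 moves as required.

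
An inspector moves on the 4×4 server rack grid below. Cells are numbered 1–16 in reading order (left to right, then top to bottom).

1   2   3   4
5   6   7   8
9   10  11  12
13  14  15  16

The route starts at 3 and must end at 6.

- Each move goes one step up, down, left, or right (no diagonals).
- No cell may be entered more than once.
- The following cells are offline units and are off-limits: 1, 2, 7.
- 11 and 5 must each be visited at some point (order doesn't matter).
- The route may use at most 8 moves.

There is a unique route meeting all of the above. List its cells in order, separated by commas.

The budget equals the shortest possible length, so every move has to be on a shortest route through the required cells.
Route from 3: right to 4, 2× down (reaching 12), 3× left (reaching 9), up to 5, right to 6 — 8 moves in all.
Check: all required cells visited; 8 ≤ 8 moves.

3, 4, 8, 12, 11, 10, 9, 5, 6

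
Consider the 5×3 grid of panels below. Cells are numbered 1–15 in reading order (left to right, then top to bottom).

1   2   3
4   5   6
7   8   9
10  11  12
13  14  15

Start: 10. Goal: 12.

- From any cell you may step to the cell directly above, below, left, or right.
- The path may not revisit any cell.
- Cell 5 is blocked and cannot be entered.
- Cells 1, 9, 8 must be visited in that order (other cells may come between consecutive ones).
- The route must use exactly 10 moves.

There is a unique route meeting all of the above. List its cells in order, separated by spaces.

10 7 4 1 2 3 6 9 8 11 12

The waypoints must appear in the order 1, 9, 8, with no cell reused.
Route from 10: 3× up (reaching 1), 2× right (reaching 3), 2× down (reaching 9), left to 8, down to 11, right to 12 — 10 moves in all.
Check: order respected (1 at step 3, 9 at step 7, 8 at step 8); 10 moves as required.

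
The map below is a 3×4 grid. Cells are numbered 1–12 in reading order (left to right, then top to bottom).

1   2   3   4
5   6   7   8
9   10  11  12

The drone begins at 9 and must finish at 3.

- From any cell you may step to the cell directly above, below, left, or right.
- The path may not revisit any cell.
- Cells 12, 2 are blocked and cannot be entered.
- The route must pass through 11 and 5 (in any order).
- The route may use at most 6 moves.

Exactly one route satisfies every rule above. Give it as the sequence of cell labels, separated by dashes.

The 6-move cap with required stops at 11, 5 leaves no slack for detours.
Route from 9: up 1 to 5, right 1 to 6, down 1 to 10, right 1 to 11, up 2 to 3 — 6 moves in all.
Check: all required cells visited; 6 ≤ 6 moves.

9 - 5 - 6 - 10 - 11 - 7 - 3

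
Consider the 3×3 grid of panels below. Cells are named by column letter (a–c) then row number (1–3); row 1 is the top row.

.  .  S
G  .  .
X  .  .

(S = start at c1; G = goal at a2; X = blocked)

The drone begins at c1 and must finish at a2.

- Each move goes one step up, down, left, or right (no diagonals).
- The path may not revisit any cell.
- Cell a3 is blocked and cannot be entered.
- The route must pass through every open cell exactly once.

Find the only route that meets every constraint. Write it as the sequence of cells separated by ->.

c1 -> c2 -> c3 -> b3 -> b2 -> b1 -> a1 -> a2

Need to visit all 8 open cells exactly once, starting at c1 and ending at a2.
Cell c3 has only two open neighbours (c2 and b3), so the path must pass straight through it: one of those is the cell it's entered from and the other is where it exits.
Route from c1: 2× down (reaching c3), left to b3, 2× up (reaching b1), left to a1, down to a2 — 7 moves in all.
Check: all 8 open cells covered.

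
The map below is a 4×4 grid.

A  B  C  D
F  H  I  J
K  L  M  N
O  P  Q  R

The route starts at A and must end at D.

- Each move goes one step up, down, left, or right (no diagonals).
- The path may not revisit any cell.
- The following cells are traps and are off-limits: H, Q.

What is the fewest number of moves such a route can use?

The Manhattan distance from A to D is |1−1| + |1−4| = 3, so at least 3 moves are needed.
A route of 3 moves achieves this: A → B → C → D.
Since 3 matches the lower bound, it is optimal.

3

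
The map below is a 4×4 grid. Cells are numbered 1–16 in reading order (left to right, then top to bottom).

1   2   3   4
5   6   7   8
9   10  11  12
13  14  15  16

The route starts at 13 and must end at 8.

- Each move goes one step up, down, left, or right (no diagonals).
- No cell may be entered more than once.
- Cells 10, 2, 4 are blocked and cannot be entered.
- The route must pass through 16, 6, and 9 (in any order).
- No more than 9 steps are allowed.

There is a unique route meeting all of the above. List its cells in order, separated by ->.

13 -> 9 -> 5 -> 6 -> 7 -> 11 -> 15 -> 16 -> 12 -> 8

Any route must reach 16, 6, and 9 and still end at 8 within 9 moves, so the order of the required stops is forced.
Route from 13: up 2 to 5, right 2 to 7, down 2 to 15, right 1 to 16, up 2 to 8 — 9 moves in all.
Check: all required cells visited; 9 ≤ 9 moves.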